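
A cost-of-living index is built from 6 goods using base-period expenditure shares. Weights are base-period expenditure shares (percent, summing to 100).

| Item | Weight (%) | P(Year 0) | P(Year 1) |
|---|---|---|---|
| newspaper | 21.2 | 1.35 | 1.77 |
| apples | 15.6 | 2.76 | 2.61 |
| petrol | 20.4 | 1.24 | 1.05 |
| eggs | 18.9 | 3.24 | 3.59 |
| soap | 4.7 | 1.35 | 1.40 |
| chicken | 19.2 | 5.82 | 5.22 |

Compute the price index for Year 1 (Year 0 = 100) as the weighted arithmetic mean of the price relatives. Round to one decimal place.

newspaper: 21.2 × (1.77/1.35) = 21.2 × 1.311111 = 27.7956
apples: 15.6 × (2.61/2.76) = 15.6 × 0.945652 = 14.7522
petrol: 20.4 × (1.05/1.24) = 20.4 × 0.846774 = 17.2742
eggs: 18.9 × (3.59/3.24) = 18.9 × 1.108025 = 20.9417
soap: 4.7 × (1.40/1.35) = 4.7 × 1.037037 = 4.8741
chicken: 19.2 × (5.22/5.82) = 19.2 × 0.896907 = 17.2206
Index = Σ wᵢ·(p₁ᵢ/p₀ᵢ) = 27.7956 + 14.7522 + 17.2742 + 20.9417 + 4.8741 + 17.2206 = 102.8583

102.9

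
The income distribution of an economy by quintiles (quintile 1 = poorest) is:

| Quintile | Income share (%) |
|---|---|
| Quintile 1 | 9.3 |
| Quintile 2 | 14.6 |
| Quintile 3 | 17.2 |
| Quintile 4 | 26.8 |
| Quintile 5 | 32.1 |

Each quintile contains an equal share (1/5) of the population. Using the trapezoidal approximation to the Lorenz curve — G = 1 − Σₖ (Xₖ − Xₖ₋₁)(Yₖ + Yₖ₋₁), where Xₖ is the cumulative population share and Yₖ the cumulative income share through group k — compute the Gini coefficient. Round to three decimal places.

Cumulative income shares Yₖ: 0.0930, 0.2390, 0.4110, 0.6790, 1.0000
Σ (Xₖ−Xₖ₋₁)(Yₖ+Yₖ₋₁) = (1/5)(0.0930+0.0000) + (1/5)(0.2390+0.0930) + (1/5)(0.4110+0.2390) + (1/5)(0.6790+0.4110) + (1/5)(1.0000+0.6790)
  = 0.0186 + 0.0664 + 0.1300 + 0.2180 + 0.3358 = 0.7688
G = 1 − 0.7688 = 0.2312

0.231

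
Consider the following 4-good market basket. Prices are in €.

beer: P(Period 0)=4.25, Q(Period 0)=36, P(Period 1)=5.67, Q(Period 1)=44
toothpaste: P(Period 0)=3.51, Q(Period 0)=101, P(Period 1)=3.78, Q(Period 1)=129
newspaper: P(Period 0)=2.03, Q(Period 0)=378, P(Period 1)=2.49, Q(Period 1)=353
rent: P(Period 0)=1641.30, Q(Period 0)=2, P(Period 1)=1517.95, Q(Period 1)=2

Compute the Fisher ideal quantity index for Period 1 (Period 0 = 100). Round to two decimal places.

101.87

Laspeyres component (base-period weights):
ΣP(Period 0)Q(Period 1) = 4.25×44 + 3.51×129 + 2.03×353 + 1641.30×2 = 187 + 452.79 + 716.59 + 3282.6 = 4638.98
ΣP(Period 0)Q(Period 0) = 4.25×36 + 3.51×101 + 2.03×378 + 1641.30×2 = 153 + 354.51 + 767.34 + 3282.6 = 4557.45
L = 4638.98 / 4557.45 × 100 = 101.7889
Paasche component (current-period weights):
ΣP(Period 1)Q(Period 1) = 5.67×44 + 3.78×129 + 2.49×353 + 1517.95×2 = 249.48 + 487.62 + 878.97 + 3035.9 = 4651.97
ΣP(Period 1)Q(Period 0) = 5.67×36 + 3.78×101 + 2.49×378 + 1517.95×2 = 204.12 + 381.78 + 941.22 + 3035.9 = 4563.02
P = 4651.97 / 4563.02 × 100 = 101.9494
Fisher = √(L × P) = √(101.7889 × 101.9494) = 101.8691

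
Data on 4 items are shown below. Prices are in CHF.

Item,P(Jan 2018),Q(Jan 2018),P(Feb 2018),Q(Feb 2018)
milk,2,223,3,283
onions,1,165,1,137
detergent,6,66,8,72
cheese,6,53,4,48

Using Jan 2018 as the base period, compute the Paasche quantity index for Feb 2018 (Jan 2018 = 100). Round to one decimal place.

Paasche quantity index uses current-period prices as weights.
ΣP(Feb 2018)·Q(Feb 2018) = 3×283 + 1×137 + 8×72 + 4×48 = 849 + 137 + 576 + 192 = 1754
ΣP(Feb 2018)·Q(Jan 2018) = 3×223 + 1×165 + 8×66 + 4×53 = 669 + 165 + 528 + 212 = 1574
Index = 1754 / 1574 × 100 = 111.4358

111.4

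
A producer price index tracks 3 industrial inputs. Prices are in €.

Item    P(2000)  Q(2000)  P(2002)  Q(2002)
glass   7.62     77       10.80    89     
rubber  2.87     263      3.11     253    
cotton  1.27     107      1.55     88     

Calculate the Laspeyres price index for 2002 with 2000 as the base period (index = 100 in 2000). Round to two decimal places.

122.87

Laspeyres price index uses base-period quantities as weights.
ΣP(2002)·Q(2000) = 10.80×77 + 3.11×263 + 1.55×107 = 831.6 + 817.93 + 165.85 = 1815.38
ΣP(2000)·Q(2000) = 7.62×77 + 2.87×263 + 1.27×107 = 586.74 + 754.81 + 135.89 = 1477.44
Index = 1815.38 / 1477.44 × 100 = 122.8733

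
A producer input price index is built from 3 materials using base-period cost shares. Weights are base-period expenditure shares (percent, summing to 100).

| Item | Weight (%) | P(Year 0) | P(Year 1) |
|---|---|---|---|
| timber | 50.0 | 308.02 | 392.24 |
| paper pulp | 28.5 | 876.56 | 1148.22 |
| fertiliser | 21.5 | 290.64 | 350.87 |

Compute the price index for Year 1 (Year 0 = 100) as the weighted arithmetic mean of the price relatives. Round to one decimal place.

127.0

timber: 50.0 × (392.24/308.02) = 50.0 × 1.273424 = 63.6712
paper pulp: 28.5 × (1148.22/876.56) = 28.5 × 1.309916 = 37.3326
fertiliser: 21.5 × (350.87/290.64) = 21.5 × 1.207232 = 25.9555
Index = Σ wᵢ·(p₁ᵢ/p₀ᵢ) = 63.6712 + 37.3326 + 25.9555 = 126.9593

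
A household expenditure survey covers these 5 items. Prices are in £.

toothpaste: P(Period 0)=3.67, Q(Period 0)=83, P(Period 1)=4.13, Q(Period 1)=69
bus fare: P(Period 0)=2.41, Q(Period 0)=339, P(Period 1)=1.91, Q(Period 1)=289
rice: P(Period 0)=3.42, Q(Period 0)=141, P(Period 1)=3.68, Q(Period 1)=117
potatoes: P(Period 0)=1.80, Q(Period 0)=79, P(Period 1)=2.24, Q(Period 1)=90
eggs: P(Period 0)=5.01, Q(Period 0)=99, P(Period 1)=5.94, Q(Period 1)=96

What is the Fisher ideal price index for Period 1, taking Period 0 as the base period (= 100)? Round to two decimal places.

101.88

Laspeyres component (base-period weights):
ΣP(Period 1)Q(Period 0) = 4.13×83 + 1.91×339 + 3.68×141 + 2.24×79 + 5.94×99 = 342.79 + 647.49 + 518.88 + 176.96 + 588.06 = 2274.18
ΣP(Period 0)Q(Period 0) = 3.67×83 + 2.41×339 + 3.42×141 + 1.80×79 + 5.01×99 = 304.61 + 816.99 + 482.22 + 142.2 + 495.99 = 2242.01
L = 2274.18 / 2242.01 × 100 = 101.4349
Paasche component (current-period weights):
ΣP(Period 1)Q(Period 1) = 4.13×69 + 1.91×289 + 3.68×117 + 2.24×90 + 5.94×96 = 284.97 + 551.99 + 430.56 + 201.6 + 570.24 = 2039.36
ΣP(Period 0)Q(Period 1) = 3.67×69 + 2.41×289 + 3.42×117 + 1.80×90 + 5.01×96 = 253.23 + 696.49 + 400.14 + 162 + 480.96 = 1992.82
P = 2039.36 / 1992.82 × 100 = 102.3354
Fisher = √(L × P) = √(101.4349 × 102.3354) = 101.8841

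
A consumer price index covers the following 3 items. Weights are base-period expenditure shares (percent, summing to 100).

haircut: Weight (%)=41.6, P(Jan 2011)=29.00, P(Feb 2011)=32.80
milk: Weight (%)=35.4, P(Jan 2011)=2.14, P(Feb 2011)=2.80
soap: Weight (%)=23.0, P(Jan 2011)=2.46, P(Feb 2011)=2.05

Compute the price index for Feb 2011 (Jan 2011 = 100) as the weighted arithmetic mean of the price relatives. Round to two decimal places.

112.54

haircut: 41.6 × (32.80/29.00) = 41.6 × 1.131034 = 47.0510
milk: 35.4 × (2.80/2.14) = 35.4 × 1.308411 = 46.3178
soap: 23.0 × (2.05/2.46) = 23.0 × 0.833333 = 19.1667
Index = Σ wᵢ·(p₁ᵢ/p₀ᵢ) = 47.0510 + 46.3178 + 19.1667 = 112.5355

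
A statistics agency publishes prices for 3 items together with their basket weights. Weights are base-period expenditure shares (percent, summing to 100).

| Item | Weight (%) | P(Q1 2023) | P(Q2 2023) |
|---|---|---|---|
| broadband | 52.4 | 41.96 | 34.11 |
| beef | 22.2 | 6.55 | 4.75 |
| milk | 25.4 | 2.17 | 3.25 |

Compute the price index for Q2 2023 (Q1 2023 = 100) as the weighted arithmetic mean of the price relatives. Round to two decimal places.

96.74

broadband: 52.4 × (34.11/41.96) = 52.4 × 0.812917 = 42.5969
beef: 22.2 × (4.75/6.55) = 22.2 × 0.725191 = 16.0992
milk: 25.4 × (3.25/2.17) = 25.4 × 1.497696 = 38.0415
Index = Σ wᵢ·(p₁ᵢ/p₀ᵢ) = 42.5969 + 16.0992 + 38.0415 = 96.7376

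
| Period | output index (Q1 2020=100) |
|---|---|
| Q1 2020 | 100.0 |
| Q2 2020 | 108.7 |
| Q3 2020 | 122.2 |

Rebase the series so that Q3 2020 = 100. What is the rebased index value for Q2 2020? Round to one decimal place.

89.0

Rebased(Q2 2020) = 108.7 / 122.2 × 100 = 88.9525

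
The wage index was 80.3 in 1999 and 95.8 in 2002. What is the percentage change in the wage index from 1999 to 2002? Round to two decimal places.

Change = (95.8 − 80.3) / 80.3 × 100
       = 15.5 / 80.3 × 100 = 19.3026%

19.30%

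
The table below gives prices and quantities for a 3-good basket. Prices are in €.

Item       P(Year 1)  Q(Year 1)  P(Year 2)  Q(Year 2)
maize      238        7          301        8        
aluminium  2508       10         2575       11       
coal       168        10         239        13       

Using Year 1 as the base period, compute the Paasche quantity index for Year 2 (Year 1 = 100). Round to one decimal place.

Paasche quantity index uses current-period prices as weights.
ΣP(Year 2)·Q(Year 2) = 301×8 + 2575×11 + 239×13 = 2408 + 28325 + 3107 = 33840
ΣP(Year 2)·Q(Year 1) = 301×7 + 2575×10 + 239×10 = 2107 + 25750 + 2390 = 30247
Index = 33840 / 30247 × 100 = 111.8789

111.9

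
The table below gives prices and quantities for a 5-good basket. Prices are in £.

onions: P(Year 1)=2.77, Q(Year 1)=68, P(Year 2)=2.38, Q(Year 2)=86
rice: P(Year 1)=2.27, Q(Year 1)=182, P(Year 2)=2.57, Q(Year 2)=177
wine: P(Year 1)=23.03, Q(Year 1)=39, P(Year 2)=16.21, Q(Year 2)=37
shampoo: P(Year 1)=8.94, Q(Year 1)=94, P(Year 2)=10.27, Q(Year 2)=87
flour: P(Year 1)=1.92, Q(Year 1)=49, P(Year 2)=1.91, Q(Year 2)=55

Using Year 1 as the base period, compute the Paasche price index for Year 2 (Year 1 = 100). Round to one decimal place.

95.0

Paasche price index uses current-period quantities as weights.
ΣP(Year 2)·Q(Year 2) = 2.38×86 + 2.57×177 + 16.21×37 + 10.27×87 + 1.91×55 = 204.68 + 454.89 + 599.77 + 893.49 + 105.05 = 2257.88
ΣP(Year 1)·Q(Year 2) = 2.77×86 + 2.27×177 + 23.03×37 + 8.94×87 + 1.92×55 = 238.22 + 401.79 + 852.11 + 777.78 + 105.6 = 2375.5
Index = 2257.88 / 2375.5 × 100 = 95.0486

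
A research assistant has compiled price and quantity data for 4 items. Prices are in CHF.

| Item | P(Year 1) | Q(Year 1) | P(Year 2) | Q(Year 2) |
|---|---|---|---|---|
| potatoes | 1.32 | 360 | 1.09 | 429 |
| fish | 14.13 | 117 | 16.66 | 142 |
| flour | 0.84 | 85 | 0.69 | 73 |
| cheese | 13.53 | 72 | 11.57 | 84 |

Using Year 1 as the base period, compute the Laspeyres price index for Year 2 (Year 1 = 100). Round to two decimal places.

Laspeyres price index uses base-period quantities as weights.
ΣP(Year 2)·Q(Year 1) = 1.09×360 + 16.66×117 + 0.69×85 + 11.57×72 = 392.4 + 1949.22 + 58.65 + 833.04 = 3233.31
ΣP(Year 1)·Q(Year 1) = 1.32×360 + 14.13×117 + 0.84×85 + 13.53×72 = 475.2 + 1653.21 + 71.4 + 974.16 = 3173.97
Index = 3233.31 / 3173.97 × 100 = 101.8696

101.87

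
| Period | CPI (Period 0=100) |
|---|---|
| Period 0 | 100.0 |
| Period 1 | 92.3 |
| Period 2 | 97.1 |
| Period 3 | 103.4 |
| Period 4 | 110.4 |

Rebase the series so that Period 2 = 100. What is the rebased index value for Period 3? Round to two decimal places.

106.49

Rebased(Period 3) = 103.4 / 97.1 × 100 = 106.4882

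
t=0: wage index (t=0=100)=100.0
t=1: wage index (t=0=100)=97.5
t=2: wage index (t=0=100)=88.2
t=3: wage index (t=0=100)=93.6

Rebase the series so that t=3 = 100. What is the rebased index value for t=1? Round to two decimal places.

Rebased(t=1) = 97.5 / 93.6 × 100 = 104.1667

104.17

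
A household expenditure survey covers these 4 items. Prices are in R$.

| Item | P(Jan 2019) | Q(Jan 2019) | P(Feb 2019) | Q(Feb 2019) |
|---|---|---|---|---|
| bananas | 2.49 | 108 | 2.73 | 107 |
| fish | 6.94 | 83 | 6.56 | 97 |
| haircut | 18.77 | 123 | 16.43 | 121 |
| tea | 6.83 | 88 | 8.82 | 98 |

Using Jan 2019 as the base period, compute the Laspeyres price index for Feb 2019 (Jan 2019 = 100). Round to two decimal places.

96.85

Laspeyres price index uses base-period quantities as weights.
ΣP(Feb 2019)·Q(Jan 2019) = 2.73×108 + 6.56×83 + 16.43×123 + 8.82×88 = 294.84 + 544.48 + 2020.89 + 776.16 = 3636.37
ΣP(Jan 2019)·Q(Jan 2019) = 2.49×108 + 6.94×83 + 18.77×123 + 6.83×88 = 268.92 + 576.02 + 2308.71 + 601.04 = 3754.69
Index = 3636.37 / 3754.69 × 100 = 96.8487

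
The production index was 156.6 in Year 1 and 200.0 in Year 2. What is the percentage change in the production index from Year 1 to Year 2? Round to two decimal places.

27.71%

Change = (200.0 − 156.6) / 156.6 × 100
       = 43.4 / 156.6 × 100 = 27.7139%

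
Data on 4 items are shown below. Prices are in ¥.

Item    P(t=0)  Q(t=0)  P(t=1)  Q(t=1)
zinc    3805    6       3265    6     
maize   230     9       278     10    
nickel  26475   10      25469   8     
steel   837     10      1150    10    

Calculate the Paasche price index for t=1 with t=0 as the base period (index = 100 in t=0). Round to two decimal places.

Paasche price index uses current-period quantities as weights.
ΣP(t=1)·Q(t=1) = 3265×6 + 278×10 + 25469×8 + 1150×10 = 19590 + 2780 + 203752 + 11500 = 237622
ΣP(t=0)·Q(t=1) = 3805×6 + 230×10 + 26475×8 + 837×10 = 22830 + 2300 + 211800 + 8370 = 245300
Index = 237622 / 245300 × 100 = 96.8700

96.87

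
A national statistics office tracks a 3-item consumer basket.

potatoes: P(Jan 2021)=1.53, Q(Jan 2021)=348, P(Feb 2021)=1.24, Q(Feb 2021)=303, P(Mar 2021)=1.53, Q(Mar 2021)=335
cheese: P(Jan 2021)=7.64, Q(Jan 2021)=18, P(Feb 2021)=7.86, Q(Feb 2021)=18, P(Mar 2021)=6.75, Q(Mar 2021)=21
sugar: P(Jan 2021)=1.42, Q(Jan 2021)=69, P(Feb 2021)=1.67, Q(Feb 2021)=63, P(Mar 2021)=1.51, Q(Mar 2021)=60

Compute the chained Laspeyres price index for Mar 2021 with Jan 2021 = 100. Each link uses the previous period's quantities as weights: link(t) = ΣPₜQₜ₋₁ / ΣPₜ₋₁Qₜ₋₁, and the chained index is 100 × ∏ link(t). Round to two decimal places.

97.94

Link Jan 2021→Feb 2021:
ΣP(Feb 2021)Q(Jan 2021) = 1.24×348 + 7.86×18 + 1.67×69 = 431.52 + 141.48 + 115.23 = 688.23
ΣP(Jan 2021)Q(Jan 2021) = 1.53×348 + 7.64×18 + 1.42×69 = 532.44 + 137.52 + 97.98 = 767.94
link = 688.23/767.94 = 0.896203
Link Feb 2021→Mar 2021:
ΣP(Mar 2021)Q(Feb 2021) = 1.53×303 + 6.75×18 + 1.51×63 = 463.59 + 121.5 + 95.13 = 680.22
ΣP(Feb 2021)Q(Feb 2021) = 1.24×303 + 7.86×18 + 1.67×63 = 375.72 + 141.48 + 105.21 = 622.41
link = 680.22/622.41 = 1.092881
Chained index = 100 × 0.896203 × 1.092881 = 97.9443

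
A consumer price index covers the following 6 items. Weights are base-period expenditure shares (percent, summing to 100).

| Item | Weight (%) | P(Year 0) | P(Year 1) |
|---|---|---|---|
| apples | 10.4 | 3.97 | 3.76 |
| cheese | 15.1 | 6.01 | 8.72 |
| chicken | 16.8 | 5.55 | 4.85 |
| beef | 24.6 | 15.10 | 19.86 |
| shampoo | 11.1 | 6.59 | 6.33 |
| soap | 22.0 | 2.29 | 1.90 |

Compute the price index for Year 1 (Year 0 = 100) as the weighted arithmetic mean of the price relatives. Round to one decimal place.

107.7

apples: 10.4 × (3.76/3.97) = 10.4 × 0.947103 = 9.8499
cheese: 15.1 × (8.72/6.01) = 15.1 × 1.450915 = 21.9088
chicken: 16.8 × (4.85/5.55) = 16.8 × 0.873874 = 14.6811
beef: 24.6 × (19.86/15.10) = 24.6 × 1.315232 = 32.3547
shampoo: 11.1 × (6.33/6.59) = 11.1 × 0.960546 = 10.6621
soap: 22.0 × (1.90/2.29) = 22.0 × 0.829694 = 18.2533
Index = Σ wᵢ·(p₁ᵢ/p₀ᵢ) = 9.8499 + 21.9088 + 14.6811 + 32.3547 + 10.6621 + 18.2533 = 107.7098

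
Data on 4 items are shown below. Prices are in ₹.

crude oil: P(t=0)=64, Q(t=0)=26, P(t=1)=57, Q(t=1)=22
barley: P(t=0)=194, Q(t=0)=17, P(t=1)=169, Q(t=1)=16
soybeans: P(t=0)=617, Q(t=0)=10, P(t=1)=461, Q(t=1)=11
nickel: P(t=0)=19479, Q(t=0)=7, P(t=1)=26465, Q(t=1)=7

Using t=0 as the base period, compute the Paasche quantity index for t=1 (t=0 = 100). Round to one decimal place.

100.0

Paasche quantity index uses current-period prices as weights.
ΣP(t=1)·Q(t=1) = 57×22 + 169×16 + 461×11 + 26465×7 = 1254 + 2704 + 5071 + 185255 = 194284
ΣP(t=1)·Q(t=0) = 57×26 + 169×17 + 461×10 + 26465×7 = 1482 + 2873 + 4610 + 185255 = 194220
Index = 194284 / 194220 × 100 = 100.0330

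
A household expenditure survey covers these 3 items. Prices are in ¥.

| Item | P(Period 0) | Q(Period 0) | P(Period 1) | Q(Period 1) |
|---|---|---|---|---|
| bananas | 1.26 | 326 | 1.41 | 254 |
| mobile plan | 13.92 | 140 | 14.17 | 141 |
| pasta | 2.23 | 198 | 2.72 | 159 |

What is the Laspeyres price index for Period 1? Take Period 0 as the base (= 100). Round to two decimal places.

106.46

Laspeyres price index uses base-period quantities as weights.
ΣP(Period 1)·Q(Period 0) = 1.41×326 + 14.17×140 + 2.72×198 = 459.66 + 1983.8 + 538.56 = 2982.02
ΣP(Period 0)·Q(Period 0) = 1.26×326 + 13.92×140 + 2.23×198 = 410.76 + 1948.8 + 441.54 = 2801.1
Index = 2982.02 / 2801.1 × 100 = 106.4589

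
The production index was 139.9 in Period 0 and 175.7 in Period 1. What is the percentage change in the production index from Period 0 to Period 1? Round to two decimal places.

Change = (175.7 − 139.9) / 139.9 × 100
       = 35.8 / 139.9 × 100 = 25.5897%

25.59%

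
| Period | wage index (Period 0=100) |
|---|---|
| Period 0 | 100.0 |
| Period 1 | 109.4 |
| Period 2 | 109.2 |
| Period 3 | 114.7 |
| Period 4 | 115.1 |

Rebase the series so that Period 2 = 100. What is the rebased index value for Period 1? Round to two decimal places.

100.18

Rebased(Period 1) = 109.4 / 109.2 × 100 = 100.1832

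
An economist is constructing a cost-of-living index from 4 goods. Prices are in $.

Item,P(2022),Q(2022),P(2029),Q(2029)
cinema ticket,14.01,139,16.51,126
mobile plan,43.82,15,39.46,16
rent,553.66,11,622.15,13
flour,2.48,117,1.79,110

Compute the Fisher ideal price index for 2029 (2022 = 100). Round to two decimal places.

Laspeyres component (base-period weights):
ΣP(2029)Q(2022) = 16.51×139 + 39.46×15 + 622.15×11 + 1.79×117 = 2294.89 + 591.9 + 6843.65 + 209.43 = 9939.87
ΣP(2022)Q(2022) = 14.01×139 + 43.82×15 + 553.66×11 + 2.48×117 = 1947.39 + 657.3 + 6090.26 + 290.16 = 8985.11
L = 9939.87 / 8985.11 × 100 = 110.6260
Paasche component (current-period weights):
ΣP(2029)Q(2029) = 16.51×126 + 39.46×16 + 622.15×13 + 1.79×110 = 2080.26 + 631.36 + 8087.95 + 196.9 = 10996.47
ΣP(2022)Q(2029) = 14.01×126 + 43.82×16 + 553.66×13 + 2.48×110 = 1765.26 + 701.12 + 7197.58 + 272.8 = 9936.76
P = 10996.47 / 9936.76 × 100 = 110.6645
Fisher = √(L × P) = √(110.6260 × 110.6645) = 110.6453

110.65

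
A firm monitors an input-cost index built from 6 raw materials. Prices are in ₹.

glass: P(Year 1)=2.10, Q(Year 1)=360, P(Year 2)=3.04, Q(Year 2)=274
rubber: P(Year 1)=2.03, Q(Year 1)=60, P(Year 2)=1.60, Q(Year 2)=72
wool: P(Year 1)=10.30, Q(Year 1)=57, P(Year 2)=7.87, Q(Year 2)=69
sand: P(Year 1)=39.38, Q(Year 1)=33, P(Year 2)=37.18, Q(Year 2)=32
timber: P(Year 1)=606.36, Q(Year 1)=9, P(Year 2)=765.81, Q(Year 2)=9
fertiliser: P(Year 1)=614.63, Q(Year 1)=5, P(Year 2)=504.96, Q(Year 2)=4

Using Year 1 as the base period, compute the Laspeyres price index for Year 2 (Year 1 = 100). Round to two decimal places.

Laspeyres price index uses base-period quantities as weights.
ΣP(Year 2)·Q(Year 1) = 3.04×360 + 1.60×60 + 7.87×57 + 37.18×33 + 765.81×9 + 504.96×5 = 1094.4 + 96 + 448.59 + 1226.94 + 6892.29 + 2524.8 = 12283.02
ΣP(Year 1)·Q(Year 1) = 2.10×360 + 2.03×60 + 10.30×57 + 39.38×33 + 606.36×9 + 614.63×5 = 756 + 121.8 + 587.1 + 1299.54 + 5457.24 + 3073.15 = 11294.83
Index = 12283.02 / 11294.83 × 100 = 108.7490

108.75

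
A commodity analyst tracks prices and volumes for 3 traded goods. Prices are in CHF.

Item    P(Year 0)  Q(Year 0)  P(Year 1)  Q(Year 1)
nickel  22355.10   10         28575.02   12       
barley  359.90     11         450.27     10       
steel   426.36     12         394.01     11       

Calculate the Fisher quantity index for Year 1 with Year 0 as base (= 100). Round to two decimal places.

Laspeyres component (base-period weights):
ΣP(Year 0)Q(Year 1) = 22355.10×12 + 359.90×10 + 426.36×11 = 268261.2 + 3599 + 4689.96 = 276550.16
ΣP(Year 0)Q(Year 0) = 22355.10×10 + 359.90×11 + 426.36×12 = 223551 + 3958.9 + 5116.32 = 232626.22
L = 276550.16 / 232626.22 × 100 = 118.8818
Paasche component (current-period weights):
ΣP(Year 1)Q(Year 1) = 28575.02×12 + 450.27×10 + 394.01×11 = 342900.24 + 4502.7 + 4334.11 = 351737.05
ΣP(Year 1)Q(Year 0) = 28575.02×10 + 450.27×11 + 394.01×12 = 285750.2 + 4952.97 + 4728.12 = 295431.29
P = 351737.05 / 295431.29 × 100 = 119.0588
Fisher = √(L × P) = √(118.8818 × 119.0588) = 118.9703

118.97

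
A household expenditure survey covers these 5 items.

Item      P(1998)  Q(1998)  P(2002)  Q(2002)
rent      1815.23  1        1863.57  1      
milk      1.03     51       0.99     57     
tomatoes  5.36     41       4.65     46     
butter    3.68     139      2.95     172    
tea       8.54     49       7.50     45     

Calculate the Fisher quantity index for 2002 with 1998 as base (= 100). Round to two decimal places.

Laspeyres component (base-period weights):
ΣP(1998)Q(2002) = 1815.23×1 + 1.03×57 + 5.36×46 + 3.68×172 + 8.54×45 = 1815.23 + 58.71 + 246.56 + 632.96 + 384.3 = 3137.76
ΣP(1998)Q(1998) = 1815.23×1 + 1.03×51 + 5.36×41 + 3.68×139 + 8.54×49 = 1815.23 + 52.53 + 219.76 + 511.52 + 418.46 = 3017.5
L = 3137.76 / 3017.5 × 100 = 103.9854
Paasche component (current-period weights):
ΣP(2002)Q(2002) = 1863.57×1 + 0.99×57 + 4.65×46 + 2.95×172 + 7.50×45 = 1863.57 + 56.43 + 213.9 + 507.4 + 337.5 = 2978.8
ΣP(2002)Q(1998) = 1863.57×1 + 0.99×51 + 4.65×41 + 2.95×139 + 7.50×49 = 1863.57 + 50.49 + 190.65 + 410.05 + 367.5 = 2882.26
P = 2978.8 / 2882.26 × 100 = 103.3495
Fisher = √(L × P) = √(103.9854 × 103.3495) = 103.6669

103.67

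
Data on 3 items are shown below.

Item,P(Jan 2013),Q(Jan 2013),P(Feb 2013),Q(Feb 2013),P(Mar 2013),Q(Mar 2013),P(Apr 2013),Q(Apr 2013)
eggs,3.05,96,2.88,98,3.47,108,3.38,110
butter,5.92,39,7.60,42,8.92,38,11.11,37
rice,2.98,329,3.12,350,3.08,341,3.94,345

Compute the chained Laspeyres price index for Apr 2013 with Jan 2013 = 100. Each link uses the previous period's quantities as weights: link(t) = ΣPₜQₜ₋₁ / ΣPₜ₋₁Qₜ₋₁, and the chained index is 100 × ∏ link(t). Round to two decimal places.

135.97

Link Jan 2013→Feb 2013:
ΣP(Feb 2013)Q(Jan 2013) = 2.88×96 + 7.60×39 + 3.12×329 = 276.48 + 296.4 + 1026.48 = 1599.36
ΣP(Jan 2013)Q(Jan 2013) = 3.05×96 + 5.92×39 + 2.98×329 = 292.8 + 230.88 + 980.42 = 1504.1
link = 1599.36/1504.1 = 1.063334
Link Feb 2013→Mar 2013:
ΣP(Mar 2013)Q(Feb 2013) = 3.47×98 + 8.92×42 + 3.08×350 = 340.06 + 374.64 + 1078 = 1792.7
ΣP(Feb 2013)Q(Feb 2013) = 2.88×98 + 7.60×42 + 3.12×350 = 282.24 + 319.2 + 1092 = 1693.44
link = 1792.7/1693.44 = 1.058614
Link Mar 2013→Apr 2013:
ΣP(Apr 2013)Q(Mar 2013) = 3.38×108 + 11.11×38 + 3.94×341 = 365.04 + 422.18 + 1343.54 = 2130.76
ΣP(Mar 2013)Q(Mar 2013) = 3.47×108 + 8.92×38 + 3.08×341 = 374.76 + 338.96 + 1050.28 = 1764
link = 2130.76/1764 = 1.207914
Chained index = 100 × 1.063334 × 1.058614 × 1.207914 = 135.9701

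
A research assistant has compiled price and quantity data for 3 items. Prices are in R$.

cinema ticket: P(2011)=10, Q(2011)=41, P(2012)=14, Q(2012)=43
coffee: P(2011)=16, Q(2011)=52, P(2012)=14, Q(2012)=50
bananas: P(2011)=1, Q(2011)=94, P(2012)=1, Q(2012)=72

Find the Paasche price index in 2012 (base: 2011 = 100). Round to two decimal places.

105.53

Paasche price index uses current-period quantities as weights.
ΣP(2012)·Q(2012) = 14×43 + 14×50 + 1×72 = 602 + 700 + 72 = 1374
ΣP(2011)·Q(2012) = 10×43 + 16×50 + 1×72 = 430 + 800 + 72 = 1302
Index = 1374 / 1302 × 100 = 105.5300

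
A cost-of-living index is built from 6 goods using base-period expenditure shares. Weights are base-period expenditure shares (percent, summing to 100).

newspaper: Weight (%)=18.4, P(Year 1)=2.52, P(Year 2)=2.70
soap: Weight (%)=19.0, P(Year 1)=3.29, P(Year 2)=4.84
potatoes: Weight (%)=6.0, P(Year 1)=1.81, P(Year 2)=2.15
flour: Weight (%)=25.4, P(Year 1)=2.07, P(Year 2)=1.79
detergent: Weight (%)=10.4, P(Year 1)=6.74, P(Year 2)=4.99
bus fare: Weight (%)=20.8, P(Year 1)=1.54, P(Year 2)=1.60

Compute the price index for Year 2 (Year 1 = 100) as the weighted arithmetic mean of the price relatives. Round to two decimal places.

106.07

newspaper: 18.4 × (2.70/2.52) = 18.4 × 1.071429 = 19.7143
soap: 19.0 × (4.84/3.29) = 19.0 × 1.471125 = 27.9514
potatoes: 6.0 × (2.15/1.81) = 6.0 × 1.187845 = 7.1271
flour: 25.4 × (1.79/2.07) = 25.4 × 0.864734 = 21.9643
detergent: 10.4 × (4.99/6.74) = 10.4 × 0.740356 = 7.6997
bus fare: 20.8 × (1.60/1.54) = 20.8 × 1.038961 = 21.6104
Index = Σ wᵢ·(p₁ᵢ/p₀ᵢ) = 19.7143 + 27.9514 + 7.1271 + 21.9643 + 7.6997 + 21.6104 = 106.0671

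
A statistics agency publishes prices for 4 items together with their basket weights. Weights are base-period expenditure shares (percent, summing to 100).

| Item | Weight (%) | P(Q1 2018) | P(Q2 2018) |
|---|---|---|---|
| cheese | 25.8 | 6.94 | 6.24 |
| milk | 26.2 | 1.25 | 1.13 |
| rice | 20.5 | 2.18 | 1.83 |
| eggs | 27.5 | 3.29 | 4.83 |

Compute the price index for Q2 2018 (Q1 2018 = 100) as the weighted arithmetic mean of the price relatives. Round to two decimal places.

104.46

cheese: 25.8 × (6.24/6.94) = 25.8 × 0.899135 = 23.1977
milk: 26.2 × (1.13/1.25) = 26.2 × 0.904000 = 23.6848
rice: 20.5 × (1.83/2.18) = 20.5 × 0.839450 = 17.2087
eggs: 27.5 × (4.83/3.29) = 27.5 × 1.468085 = 40.3723
Index = Σ wᵢ·(p₁ᵢ/p₀ᵢ) = 23.1977 + 23.6848 + 17.2087 + 40.3723 = 104.4636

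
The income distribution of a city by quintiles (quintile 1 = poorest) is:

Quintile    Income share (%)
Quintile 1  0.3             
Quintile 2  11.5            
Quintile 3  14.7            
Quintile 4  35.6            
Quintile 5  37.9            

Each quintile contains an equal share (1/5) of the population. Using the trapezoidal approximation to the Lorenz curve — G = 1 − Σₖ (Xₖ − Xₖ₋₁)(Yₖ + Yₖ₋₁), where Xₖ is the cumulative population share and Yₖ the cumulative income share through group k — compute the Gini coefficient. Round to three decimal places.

0.397

Cumulative income shares Yₖ: 0.0030, 0.1180, 0.2650, 0.6210, 1.0000
Σ (Xₖ−Xₖ₋₁)(Yₖ+Yₖ₋₁) = (1/5)(0.0030+0.0000) + (1/5)(0.1180+0.0030) + (1/5)(0.2650+0.1180) + (1/5)(0.6210+0.2650) + (1/5)(1.0000+0.6210)
  = 0.0006 + 0.0242 + 0.0766 + 0.1772 + 0.3242 = 0.6028
G = 1 − 0.6028 = 0.3972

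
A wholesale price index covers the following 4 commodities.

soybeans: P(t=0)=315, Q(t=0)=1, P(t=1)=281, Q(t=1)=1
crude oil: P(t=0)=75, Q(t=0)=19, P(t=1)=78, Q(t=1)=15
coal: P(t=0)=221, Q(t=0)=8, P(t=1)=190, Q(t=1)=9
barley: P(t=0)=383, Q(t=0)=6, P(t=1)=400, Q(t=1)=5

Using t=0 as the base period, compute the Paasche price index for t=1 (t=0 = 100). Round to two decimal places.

96.58

Paasche price index uses current-period quantities as weights.
ΣP(t=1)·Q(t=1) = 281×1 + 78×15 + 190×9 + 400×5 = 281 + 1170 + 1710 + 2000 = 5161
ΣP(t=0)·Q(t=1) = 315×1 + 75×15 + 221×9 + 383×5 = 315 + 1125 + 1989 + 1915 = 5344
Index = 5161 / 5344 × 100 = 96.5756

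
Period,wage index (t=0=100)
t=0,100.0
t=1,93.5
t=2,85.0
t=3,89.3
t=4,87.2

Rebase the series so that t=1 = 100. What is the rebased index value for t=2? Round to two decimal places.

90.91

Rebased(t=2) = 85.0 / 93.5 × 100 = 90.9091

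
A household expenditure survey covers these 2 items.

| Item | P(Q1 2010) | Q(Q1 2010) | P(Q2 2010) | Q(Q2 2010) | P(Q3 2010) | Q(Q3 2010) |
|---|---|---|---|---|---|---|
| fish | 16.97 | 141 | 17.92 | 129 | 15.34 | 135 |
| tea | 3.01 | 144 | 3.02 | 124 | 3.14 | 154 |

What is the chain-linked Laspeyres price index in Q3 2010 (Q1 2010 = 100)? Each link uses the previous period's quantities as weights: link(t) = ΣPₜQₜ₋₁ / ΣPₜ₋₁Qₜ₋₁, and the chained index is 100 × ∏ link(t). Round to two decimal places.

Link Q1 2010→Q2 2010:
ΣP(Q2 2010)Q(Q1 2010) = 17.92×141 + 3.02×144 = 2526.72 + 434.88 = 2961.6
ΣP(Q1 2010)Q(Q1 2010) = 16.97×141 + 3.01×144 = 2392.77 + 433.44 = 2826.21
link = 2961.6/2826.21 = 1.047905
Link Q2 2010→Q3 2010:
ΣP(Q3 2010)Q(Q2 2010) = 15.34×129 + 3.14×124 = 1978.86 + 389.36 = 2368.22
ΣP(Q2 2010)Q(Q2 2010) = 17.92×129 + 3.02×124 = 2311.68 + 374.48 = 2686.16
link = 2368.22/2686.16 = 0.881638
Chained index = 100 × 1.047905 × 0.881638 = 92.3873

92.39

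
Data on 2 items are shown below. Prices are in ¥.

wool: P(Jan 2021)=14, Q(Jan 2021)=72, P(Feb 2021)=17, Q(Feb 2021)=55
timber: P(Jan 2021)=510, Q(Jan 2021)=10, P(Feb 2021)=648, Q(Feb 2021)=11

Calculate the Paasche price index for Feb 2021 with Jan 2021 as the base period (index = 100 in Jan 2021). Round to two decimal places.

126.38

Paasche price index uses current-period quantities as weights.
ΣP(Feb 2021)·Q(Feb 2021) = 17×55 + 648×11 = 935 + 7128 = 8063
ΣP(Jan 2021)·Q(Feb 2021) = 14×55 + 510×11 = 770 + 5610 = 6380
Index = 8063 / 6380 × 100 = 126.3793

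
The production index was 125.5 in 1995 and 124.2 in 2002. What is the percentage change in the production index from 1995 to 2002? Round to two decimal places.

-1.04%

Change = (124.2 − 125.5) / 125.5 × 100
       = -1.3 / 125.5 × 100 = -1.0359%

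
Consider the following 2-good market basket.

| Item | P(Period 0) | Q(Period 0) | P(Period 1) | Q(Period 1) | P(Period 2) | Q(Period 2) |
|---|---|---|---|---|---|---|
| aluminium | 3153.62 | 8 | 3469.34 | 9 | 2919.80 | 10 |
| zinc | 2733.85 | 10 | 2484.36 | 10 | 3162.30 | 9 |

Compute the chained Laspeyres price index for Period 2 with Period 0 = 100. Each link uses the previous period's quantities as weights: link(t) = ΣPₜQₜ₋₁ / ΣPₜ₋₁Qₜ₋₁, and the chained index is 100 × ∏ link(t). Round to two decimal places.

103.33

Link Period 0→Period 1:
ΣP(Period 1)Q(Period 0) = 3469.34×8 + 2484.36×10 = 27754.72 + 24843.6 = 52598.32
ΣP(Period 0)Q(Period 0) = 3153.62×8 + 2733.85×10 = 25228.96 + 27338.5 = 52567.46
link = 52598.32/52567.46 = 1.000587
Link Period 1→Period 2:
ΣP(Period 2)Q(Period 1) = 2919.80×9 + 3162.30×10 = 26278.2 + 31623 = 57901.2
ΣP(Period 1)Q(Period 1) = 3469.34×9 + 2484.36×10 = 31224.06 + 24843.6 = 56067.66
link = 57901.2/56067.66 = 1.032702
Chained index = 100 × 1.000587 × 1.032702 = 103.3309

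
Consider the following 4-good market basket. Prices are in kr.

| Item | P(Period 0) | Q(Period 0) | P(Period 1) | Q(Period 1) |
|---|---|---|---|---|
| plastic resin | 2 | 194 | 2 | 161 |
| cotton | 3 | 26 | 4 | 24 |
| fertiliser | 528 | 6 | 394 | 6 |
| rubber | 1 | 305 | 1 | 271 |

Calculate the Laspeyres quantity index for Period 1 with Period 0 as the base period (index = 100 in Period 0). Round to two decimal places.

97.31

Laspeyres quantity index uses base-period prices as weights.
ΣP(Period 0)·Q(Period 1) = 2×161 + 3×24 + 528×6 + 1×271 = 322 + 72 + 3168 + 271 = 3833
ΣP(Period 0)·Q(Period 0) = 2×194 + 3×26 + 528×6 + 1×305 = 388 + 78 + 3168 + 305 = 3939
Index = 3833 / 3939 × 100 = 97.3090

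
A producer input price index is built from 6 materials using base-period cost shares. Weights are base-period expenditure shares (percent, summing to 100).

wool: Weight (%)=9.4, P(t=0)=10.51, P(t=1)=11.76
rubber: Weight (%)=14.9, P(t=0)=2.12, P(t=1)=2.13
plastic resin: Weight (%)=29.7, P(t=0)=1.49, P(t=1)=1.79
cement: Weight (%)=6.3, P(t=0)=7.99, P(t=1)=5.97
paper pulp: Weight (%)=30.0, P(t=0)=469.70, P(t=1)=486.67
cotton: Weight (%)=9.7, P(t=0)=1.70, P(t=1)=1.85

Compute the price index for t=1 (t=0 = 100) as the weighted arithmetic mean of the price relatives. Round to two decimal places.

wool: 9.4 × (11.76/10.51) = 9.4 × 1.118934 = 10.5180
rubber: 14.9 × (2.13/2.12) = 14.9 × 1.004717 = 14.9703
plastic resin: 29.7 × (1.79/1.49) = 29.7 × 1.201342 = 35.6799
cement: 6.3 × (5.97/7.99) = 6.3 × 0.747184 = 4.7073
paper pulp: 30.0 × (486.67/469.70) = 30.0 × 1.036129 = 31.0839
cotton: 9.7 × (1.85/1.70) = 9.7 × 1.088235 = 10.5559
Index = Σ wᵢ·(p₁ᵢ/p₀ᵢ) = 10.5180 + 14.9703 + 35.6799 + 4.7073 + 31.0839 + 10.5559 = 107.5152

107.52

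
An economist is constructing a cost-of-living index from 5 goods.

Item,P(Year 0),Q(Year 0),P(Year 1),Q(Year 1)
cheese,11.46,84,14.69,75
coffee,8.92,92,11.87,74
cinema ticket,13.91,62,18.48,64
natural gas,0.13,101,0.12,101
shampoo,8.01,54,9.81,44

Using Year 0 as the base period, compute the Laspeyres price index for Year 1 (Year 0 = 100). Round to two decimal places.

129.83

Laspeyres price index uses base-period quantities as weights.
ΣP(Year 1)·Q(Year 0) = 14.69×84 + 11.87×92 + 18.48×62 + 0.12×101 + 9.81×54 = 1233.96 + 1092.04 + 1145.76 + 12.12 + 529.74 = 4013.62
ΣP(Year 0)·Q(Year 0) = 11.46×84 + 8.92×92 + 13.91×62 + 0.13×101 + 8.01×54 = 962.64 + 820.64 + 862.42 + 13.13 + 432.54 = 3091.37
Index = 4013.62 / 3091.37 × 100 = 129.8331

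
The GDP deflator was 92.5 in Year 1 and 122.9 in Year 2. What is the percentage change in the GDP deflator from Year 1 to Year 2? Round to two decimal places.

32.86%

Change = (122.9 − 92.5) / 92.5 × 100
       = 30.4 / 92.5 × 100 = 32.8649%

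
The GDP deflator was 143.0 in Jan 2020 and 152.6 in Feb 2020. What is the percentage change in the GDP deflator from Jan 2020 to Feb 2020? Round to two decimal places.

Change = (152.6 − 143.0) / 143.0 × 100
       = 9.6 / 143.0 × 100 = 6.7133%

6.71%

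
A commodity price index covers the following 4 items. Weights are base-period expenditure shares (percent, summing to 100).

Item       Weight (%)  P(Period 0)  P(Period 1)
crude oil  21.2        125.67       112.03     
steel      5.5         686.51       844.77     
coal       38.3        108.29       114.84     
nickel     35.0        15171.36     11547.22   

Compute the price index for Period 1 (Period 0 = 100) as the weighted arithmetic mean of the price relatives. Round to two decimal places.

crude oil: 21.2 × (112.03/125.67) = 21.2 × 0.891462 = 18.8990
steel: 5.5 × (844.77/686.51) = 5.5 × 1.230528 = 6.7679
coal: 38.3 × (114.84/108.29) = 38.3 × 1.060486 = 40.6166
nickel: 35.0 × (11547.22/15171.36) = 35.0 × 0.761120 = 26.6392
Index = Σ wᵢ·(p₁ᵢ/p₀ᵢ) = 18.8990 + 6.7679 + 40.6166 + 26.6392 = 92.9227

92.92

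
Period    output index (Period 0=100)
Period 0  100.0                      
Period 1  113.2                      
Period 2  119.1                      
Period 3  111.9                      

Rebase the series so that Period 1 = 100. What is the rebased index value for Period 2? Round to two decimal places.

Rebased(Period 2) = 119.1 / 113.2 × 100 = 105.2120

105.21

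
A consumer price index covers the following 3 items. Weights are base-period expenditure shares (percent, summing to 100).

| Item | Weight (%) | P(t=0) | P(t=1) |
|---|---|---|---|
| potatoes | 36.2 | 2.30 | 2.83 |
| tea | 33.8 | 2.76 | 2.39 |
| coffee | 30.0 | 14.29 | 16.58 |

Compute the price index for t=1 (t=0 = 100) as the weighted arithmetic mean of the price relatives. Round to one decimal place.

potatoes: 36.2 × (2.83/2.30) = 36.2 × 1.230435 = 44.5417
tea: 33.8 × (2.39/2.76) = 33.8 × 0.865942 = 29.2688
coffee: 30.0 × (16.58/14.29) = 30.0 × 1.160252 = 34.8076
Index = Σ wᵢ·(p₁ᵢ/p₀ᵢ) = 44.5417 + 29.2688 + 34.8076 = 108.6181

108.6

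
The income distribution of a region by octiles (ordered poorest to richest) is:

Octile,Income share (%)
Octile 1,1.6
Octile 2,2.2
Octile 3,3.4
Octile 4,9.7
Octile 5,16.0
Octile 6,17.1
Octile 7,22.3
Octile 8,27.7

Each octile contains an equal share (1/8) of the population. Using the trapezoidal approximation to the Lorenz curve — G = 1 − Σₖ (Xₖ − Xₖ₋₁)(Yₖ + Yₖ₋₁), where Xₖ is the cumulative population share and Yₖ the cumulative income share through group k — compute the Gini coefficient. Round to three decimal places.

0.413

Cumulative income shares Yₖ: 0.0160, 0.0380, 0.0720, 0.1690, 0.3290, 0.5000, 0.7230, 1.0000
Σ (Xₖ−Xₖ₋₁)(Yₖ+Yₖ₋₁) = (1/8)(0.0160+0.0000) + (1/8)(0.0380+0.0160) + (1/8)(0.0720+0.0380) + (1/8)(0.1690+0.0720) + (1/8)(0.3290+0.1690) + (1/8)(0.5000+0.3290) + (1/8)(0.7230+0.5000) + (1/8)(1.0000+0.7230)
  = 0.0020 + 0.0068 + 0.0138 + 0.0301 + 0.0622 + 0.1036 + 0.1529 + 0.2154 = 0.5867
G = 1 − 0.5867 = 0.4133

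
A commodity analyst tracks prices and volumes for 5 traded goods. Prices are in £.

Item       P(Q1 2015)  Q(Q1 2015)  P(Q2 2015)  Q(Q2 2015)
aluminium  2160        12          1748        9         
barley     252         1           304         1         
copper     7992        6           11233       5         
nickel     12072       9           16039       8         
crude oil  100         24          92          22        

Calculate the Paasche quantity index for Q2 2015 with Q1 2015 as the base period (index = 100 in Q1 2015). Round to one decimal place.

Paasche quantity index uses current-period prices as weights.
ΣP(Q2 2015)·Q(Q2 2015) = 1748×9 + 304×1 + 11233×5 + 16039×8 + 92×22 = 15732 + 304 + 56165 + 128312 + 2024 = 202537
ΣP(Q2 2015)·Q(Q1 2015) = 1748×12 + 304×1 + 11233×6 + 16039×9 + 92×24 = 20976 + 304 + 67398 + 144351 + 2208 = 235237
Index = 202537 / 235237 × 100 = 86.0991

86.1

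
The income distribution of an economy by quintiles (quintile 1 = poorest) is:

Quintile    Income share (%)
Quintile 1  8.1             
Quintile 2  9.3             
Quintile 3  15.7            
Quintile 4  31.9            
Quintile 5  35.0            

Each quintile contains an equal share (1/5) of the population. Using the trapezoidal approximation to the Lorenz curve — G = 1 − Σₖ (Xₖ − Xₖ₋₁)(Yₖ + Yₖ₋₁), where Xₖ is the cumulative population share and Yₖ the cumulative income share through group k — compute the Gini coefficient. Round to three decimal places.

0.306

Cumulative income shares Yₖ: 0.0810, 0.1740, 0.3310, 0.6500, 1.0000
Σ (Xₖ−Xₖ₋₁)(Yₖ+Yₖ₋₁) = (1/5)(0.0810+0.0000) + (1/5)(0.1740+0.0810) + (1/5)(0.3310+0.1740) + (1/5)(0.6500+0.3310) + (1/5)(1.0000+0.6500)
  = 0.0162 + 0.0510 + 0.1010 + 0.1962 + 0.3300 = 0.6944
G = 1 − 0.6944 = 0.3056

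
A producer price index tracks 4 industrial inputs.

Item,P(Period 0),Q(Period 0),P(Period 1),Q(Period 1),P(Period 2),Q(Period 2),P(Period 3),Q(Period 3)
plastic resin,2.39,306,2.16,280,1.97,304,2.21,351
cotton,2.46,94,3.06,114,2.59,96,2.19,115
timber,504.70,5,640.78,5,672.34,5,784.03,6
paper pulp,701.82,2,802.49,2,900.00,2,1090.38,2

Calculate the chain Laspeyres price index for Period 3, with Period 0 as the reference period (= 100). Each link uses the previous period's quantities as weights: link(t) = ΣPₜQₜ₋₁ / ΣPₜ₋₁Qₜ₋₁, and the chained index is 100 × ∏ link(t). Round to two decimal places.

Link Period 0→Period 1:
ΣP(Period 1)Q(Period 0) = 2.16×306 + 3.06×94 + 640.78×5 + 802.49×2 = 660.96 + 287.64 + 3203.9 + 1604.98 = 5757.48
ΣP(Period 0)Q(Period 0) = 2.39×306 + 2.46×94 + 504.70×5 + 701.82×2 = 731.34 + 231.24 + 2523.5 + 1403.64 = 4889.72
link = 5757.48/4889.72 = 1.177466
Link Period 1→Period 2:
ΣP(Period 2)Q(Period 1) = 1.97×280 + 2.59×114 + 672.34×5 + 900.00×2 = 551.6 + 295.26 + 3361.7 + 1800 = 6008.56
ΣP(Period 1)Q(Period 1) = 2.16×280 + 3.06×114 + 640.78×5 + 802.49×2 = 604.8 + 348.84 + 3203.9 + 1604.98 = 5762.52
link = 6008.56/5762.52 = 1.042697
Link Period 2→Period 3:
ΣP(Period 3)Q(Period 2) = 2.21×304 + 2.19×96 + 784.03×5 + 1090.38×2 = 671.84 + 210.24 + 3920.15 + 2180.76 = 6982.99
ΣP(Period 2)Q(Period 2) = 1.97×304 + 2.59×96 + 672.34×5 + 900.00×2 = 598.88 + 248.64 + 3361.7 + 1800 = 6009.22
link = 6982.99/6009.22 = 1.162046
Chained index = 100 × 1.177466 × 1.042697 × 1.162046 = 142.6690

142.67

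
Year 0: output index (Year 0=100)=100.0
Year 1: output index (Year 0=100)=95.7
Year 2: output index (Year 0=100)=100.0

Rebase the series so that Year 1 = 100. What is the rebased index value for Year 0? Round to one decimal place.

Rebased(Year 0) = 100.0 / 95.7 × 100 = 104.4932

104.5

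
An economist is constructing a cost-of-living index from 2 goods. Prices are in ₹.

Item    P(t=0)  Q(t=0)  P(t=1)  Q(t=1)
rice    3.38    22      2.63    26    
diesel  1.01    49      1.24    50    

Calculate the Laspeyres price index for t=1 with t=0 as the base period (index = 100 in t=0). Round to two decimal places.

Laspeyres price index uses base-period quantities as weights.
ΣP(t=1)·Q(t=0) = 2.63×22 + 1.24×49 = 57.86 + 60.76 = 118.62
ΣP(t=0)·Q(t=0) = 3.38×22 + 1.01×49 = 74.36 + 49.49 = 123.85
Index = 118.62 / 123.85 × 100 = 95.7771

95.78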